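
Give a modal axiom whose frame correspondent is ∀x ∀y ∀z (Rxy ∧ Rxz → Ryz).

A defining formula is ◇s → □◇s (the 5 axiom).
Suppose ◇s→□◇s is valid. Take Rxy, Rxz and set V(s)={y}. Then ◇s at x, so □◇s at x, so ◇s at z, so some w with Rzw has s; w=y, i.e. Rzy. By symmetry of the argument, Ryz.

◇s → □◇s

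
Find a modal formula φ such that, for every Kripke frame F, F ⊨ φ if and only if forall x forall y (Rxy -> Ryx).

p → □◇p

A defining formula is p → □◇p (the B axiom).
Suppose p→□◇p is valid. Take Rxy and set V(p)={x}. Then p at x, so □◇p at x, so ◇p at y, so some z with Ryz has p; z=x, i.e. Ryx.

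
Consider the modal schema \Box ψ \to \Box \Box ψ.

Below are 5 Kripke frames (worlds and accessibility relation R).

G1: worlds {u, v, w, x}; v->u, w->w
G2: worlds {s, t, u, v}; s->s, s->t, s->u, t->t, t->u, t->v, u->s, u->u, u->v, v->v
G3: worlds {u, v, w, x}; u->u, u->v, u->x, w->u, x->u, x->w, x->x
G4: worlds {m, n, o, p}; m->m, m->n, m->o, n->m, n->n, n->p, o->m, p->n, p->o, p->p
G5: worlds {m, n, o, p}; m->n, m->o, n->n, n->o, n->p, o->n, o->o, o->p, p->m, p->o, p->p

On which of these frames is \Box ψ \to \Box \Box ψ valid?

This is the axiom for transitivity; its first-order frame correspondent is \forall x \forall y \forall z (Rxy \wedge Ryz \to Rxz).
G1: satisfies the condition.
G2: fails — Rus and Rst but not Rut.
G3: fails — Rwu and Ruv but not Rwv.
G4: fails — Rom and Rmo but not Roo.
G5: fails — Rop and Rpm but not Rom.
Valid on: G1.

G1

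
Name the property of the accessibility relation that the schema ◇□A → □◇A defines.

Suppose ◇□A→□◇A is valid. Take Rxy, Rxz and set V(A)={w : Ryw}. Then □A at y so ◇□A at x, so □◇A at x, so ◇A at z, giving w with Rzw and Ryw.
The converse is a direct semantic check.
Frame condition: ∀x ∀y ∀z (Rxy ∧ Rxz → ∃w (Ryw ∧ Rzw)).

Convergence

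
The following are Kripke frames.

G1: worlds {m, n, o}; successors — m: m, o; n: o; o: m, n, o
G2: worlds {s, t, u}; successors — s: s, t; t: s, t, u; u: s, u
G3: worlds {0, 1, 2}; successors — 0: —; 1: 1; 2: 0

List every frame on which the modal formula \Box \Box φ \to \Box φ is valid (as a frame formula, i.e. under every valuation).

This is the axiom for density; its first-order frame correspondent is \forall x \forall y (Rxy \to \exists z (Rxz \wedge Rzy)).
G1: holds.
G2: holds.
G3: fails — R20 but no z with R2z and Rz0.

G1, G2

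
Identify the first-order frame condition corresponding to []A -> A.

reflexivity: forall x Rxx

Suppose □A→A is valid. At any x set V(A)={w : Rxw}. Then □A holds at x, so A holds at x, i.e. Rxx.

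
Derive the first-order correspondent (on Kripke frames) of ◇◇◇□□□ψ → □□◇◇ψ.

This is a Sahlqvist (Geach-type) schema ◇^3□^3ψ → □^2◇^2ψ.
Minimal-valuation argument: fix x; take any y with xR^3y and any z with xR^2z. Set V(ψ) to the set of worlds R-reachable from y in exactly 3 steps. Then □^3ψ holds at y, so the antecedent holds at x; validity forces ◇^2ψ at z, giving a w with zR^2w and yR^3w.
First-order correspondent: ∀x ∀y ∀z ((xR³y ∧ xR²z) → ∃w (yR³w ∧ zR²w)).

∀x ∀y ∀z ((xR³y ∧ xR²z) → ∃w (yR³w ∧ zR²w))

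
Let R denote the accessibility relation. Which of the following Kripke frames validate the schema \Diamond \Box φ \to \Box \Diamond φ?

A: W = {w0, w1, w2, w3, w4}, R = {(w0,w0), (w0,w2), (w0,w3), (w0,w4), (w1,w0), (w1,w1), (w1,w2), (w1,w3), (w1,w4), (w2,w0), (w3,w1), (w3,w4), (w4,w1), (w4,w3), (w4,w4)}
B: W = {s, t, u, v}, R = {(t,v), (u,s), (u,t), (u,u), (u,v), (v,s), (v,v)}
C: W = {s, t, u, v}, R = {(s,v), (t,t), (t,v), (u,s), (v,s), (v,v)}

C

The schema corresponds to convergence: \forall x \forall y \forall z (Rxy \wedge Rxz \to \exists w (Ryw \wedge Rzw)).
A: fails — Rw0w4 and Rw0w2 but w4 and w2 have no common successor.
B: fails — Ruv and Rus but v and s have no common successor.
C: ✓.
Valid on: C.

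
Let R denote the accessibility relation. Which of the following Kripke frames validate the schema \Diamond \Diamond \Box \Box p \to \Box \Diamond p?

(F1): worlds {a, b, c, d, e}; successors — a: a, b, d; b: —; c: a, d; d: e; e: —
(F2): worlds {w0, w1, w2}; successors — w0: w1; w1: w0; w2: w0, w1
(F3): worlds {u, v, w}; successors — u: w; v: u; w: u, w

The schema corresponds to a generalized confluence (Geach) condition: \forall x \forall y \forall z ((x R^2 y \wedge xRz) \to \exists w (y R^2 w \wedge zRw)).
(F1): fails — aR²a, aRb but no w with aR²w and bRw.
(F2): fails — w2R²w0, w2Rw0 but no w with w0R²w and w0Rw.
(F3): satisfies the condition.

(F3)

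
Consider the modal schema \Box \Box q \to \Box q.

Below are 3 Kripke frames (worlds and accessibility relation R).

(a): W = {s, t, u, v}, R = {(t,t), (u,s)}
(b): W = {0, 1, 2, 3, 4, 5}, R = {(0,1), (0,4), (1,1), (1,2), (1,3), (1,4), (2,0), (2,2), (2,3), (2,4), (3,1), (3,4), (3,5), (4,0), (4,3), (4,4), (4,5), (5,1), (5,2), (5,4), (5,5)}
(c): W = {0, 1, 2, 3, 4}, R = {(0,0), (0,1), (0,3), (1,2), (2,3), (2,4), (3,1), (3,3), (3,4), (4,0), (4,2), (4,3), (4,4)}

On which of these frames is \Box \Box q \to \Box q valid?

(b)

This is the axiom for density; its first-order frame correspondent is \forall x \forall y (Rxy \to \exists z (Rxz \wedge Rzy)).
(a): fails — Rus but no z with Ruz and Rzs.
(b): ✓.
(c): fails — R12 but no z with R1z and Rz2.
Valid on: (b).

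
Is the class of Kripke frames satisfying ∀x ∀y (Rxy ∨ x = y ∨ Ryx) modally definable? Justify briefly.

Modal frame validity is preserved under disjoint unions.
Take 3 disjoint single-world reflexive frames: each is trivially connected, but their disjoint union has 3 worlds with no edge between distinct components, so it is not connected.
Hence connectedness of R is not modally definable.

Not modally definable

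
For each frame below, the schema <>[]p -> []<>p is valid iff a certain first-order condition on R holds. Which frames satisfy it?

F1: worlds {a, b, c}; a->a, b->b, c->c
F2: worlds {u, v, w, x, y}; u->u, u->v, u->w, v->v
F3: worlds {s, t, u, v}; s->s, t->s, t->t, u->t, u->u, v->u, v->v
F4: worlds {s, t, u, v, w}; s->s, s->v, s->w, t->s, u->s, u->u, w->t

F1, F3

Frame correspondent (Sahlqvist): forall x forall y forall z (Rxy & Rxz -> exists w (Ryw & Rzw)) — i.e. convergence.
F1: satisfies the condition.
F2: fails — Ruv and Ruw but v and w have no common successor.
F3: satisfies the condition.
F4: fails — Rsv and Rsv but v and v have no common successor.
Valid on: F1, F3.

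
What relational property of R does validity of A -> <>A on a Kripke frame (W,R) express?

This schema is equivalent to the T axiom □A → A.
It corresponds to reflexivity: forall x Rxx.

Reflexivity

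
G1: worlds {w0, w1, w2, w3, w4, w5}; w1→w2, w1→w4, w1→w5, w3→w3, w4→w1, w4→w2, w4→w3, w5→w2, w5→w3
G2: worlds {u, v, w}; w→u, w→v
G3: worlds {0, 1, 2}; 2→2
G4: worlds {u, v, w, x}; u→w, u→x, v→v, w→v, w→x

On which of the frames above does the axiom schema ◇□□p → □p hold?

G3

Frame correspondent (Sahlqvist): ∀x ∀y ∀z ((xRy ∧ xRz) → ∃w (yR²w ∧ z = w)) — i.e. a generalized confluence (Geach) condition.
G1: fails — w1Rw2, w1Rw2 but no w with w2R²w and w2=w.
G2: fails — wRu, wRu but no t with uR²t and u=t.
G3: satisfies the condition.
G4: fails — uRw, uRw but no t with wR²t and w=t.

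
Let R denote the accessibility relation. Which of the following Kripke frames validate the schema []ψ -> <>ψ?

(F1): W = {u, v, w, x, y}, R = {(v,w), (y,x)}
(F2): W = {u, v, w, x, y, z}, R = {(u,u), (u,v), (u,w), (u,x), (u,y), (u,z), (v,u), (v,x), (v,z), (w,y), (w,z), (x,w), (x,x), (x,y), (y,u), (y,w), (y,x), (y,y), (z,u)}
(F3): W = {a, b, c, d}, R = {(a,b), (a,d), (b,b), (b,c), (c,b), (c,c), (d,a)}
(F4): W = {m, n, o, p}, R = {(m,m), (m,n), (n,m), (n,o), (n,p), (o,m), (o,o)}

(F2), (F3)

This is the axiom for seriality; its first-order frame correspondent is forall x exists y Rxy.
(F1): fails — world u has no successor.
(F2): ✓.
(F3): ✓.
(F4): fails — world p has no successor.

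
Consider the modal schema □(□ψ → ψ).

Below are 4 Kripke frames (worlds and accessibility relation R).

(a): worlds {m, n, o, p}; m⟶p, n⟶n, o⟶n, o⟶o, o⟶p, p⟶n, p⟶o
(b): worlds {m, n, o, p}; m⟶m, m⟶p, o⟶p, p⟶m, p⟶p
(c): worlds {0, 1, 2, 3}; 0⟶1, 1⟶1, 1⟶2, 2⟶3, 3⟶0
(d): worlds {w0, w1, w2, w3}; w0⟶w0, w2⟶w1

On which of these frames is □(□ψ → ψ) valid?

The schema corresponds to shift-reflexivity: ∀x ∀y (Rxy → Ryy).
(a): fails — Rop but not Rpp.
(b): satisfies the condition.
(c): fails — R12 but not R22.
(d): fails — Rw2w1 but not Rw1w1.
Valid on: (b).

(b)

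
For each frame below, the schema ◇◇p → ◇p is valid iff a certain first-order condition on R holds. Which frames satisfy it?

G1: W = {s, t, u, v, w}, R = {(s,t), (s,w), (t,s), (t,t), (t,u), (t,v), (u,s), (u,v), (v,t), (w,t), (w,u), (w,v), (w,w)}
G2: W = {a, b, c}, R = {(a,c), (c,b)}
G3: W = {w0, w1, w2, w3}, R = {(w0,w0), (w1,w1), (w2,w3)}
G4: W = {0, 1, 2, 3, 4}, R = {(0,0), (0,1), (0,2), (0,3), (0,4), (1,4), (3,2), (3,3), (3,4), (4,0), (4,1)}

G3

Frame correspondent (Sahlqvist): ∀x ∀y ∀z (Rxy ∧ Ryz → Rxz) — i.e. transitivity.
G1: fails — Ruv and Rvt but not Rut.
G2: fails — Rac and Rcb but not Rab.
G3: holds.
G4: fails — R34 and R40 but not R30.
Valid on: G3.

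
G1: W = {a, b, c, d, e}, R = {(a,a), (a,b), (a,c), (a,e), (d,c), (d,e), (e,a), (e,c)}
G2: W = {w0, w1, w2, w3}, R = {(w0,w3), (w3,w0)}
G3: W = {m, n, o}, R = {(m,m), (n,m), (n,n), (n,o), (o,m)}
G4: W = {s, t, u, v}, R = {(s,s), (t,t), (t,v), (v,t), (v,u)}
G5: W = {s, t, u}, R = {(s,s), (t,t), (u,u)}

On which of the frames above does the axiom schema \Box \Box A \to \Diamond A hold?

The schema corresponds to a generalized confluence (Geach) condition: \forall x \exists w (x R^2 w \wedge xRw).
G1: fails — at b but no w with bR²w and bRw.
G2: fails — at w0 but no w with w0R²w and w0Rw.
G3: condition met.
G4: fails — at u but no w with uR²w and uRw.
G5: condition met.

G3, G5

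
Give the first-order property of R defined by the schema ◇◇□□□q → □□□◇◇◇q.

This is a Sahlqvist (Geach-type) schema ◇^2□^3q → □^3◇^3q.
Minimal-valuation argument: fix x; take any y with xR^2y and any z with xR^3z. Set V(q) to the set of worlds R-reachable from y in exactly 3 steps. Then □^3q holds at y, so the antecedent holds at x; validity forces ◇^3q at z, giving a w with zR^3w and yR^3w.
First-order correspondent: ∀x ∀y ∀z ((xR²y ∧ xR³z) → ∃w (yR³w ∧ zR³w)).

∀x ∀y ∀z ((xR²y ∧ xR³z) → ∃w (yR³w ∧ zR³w))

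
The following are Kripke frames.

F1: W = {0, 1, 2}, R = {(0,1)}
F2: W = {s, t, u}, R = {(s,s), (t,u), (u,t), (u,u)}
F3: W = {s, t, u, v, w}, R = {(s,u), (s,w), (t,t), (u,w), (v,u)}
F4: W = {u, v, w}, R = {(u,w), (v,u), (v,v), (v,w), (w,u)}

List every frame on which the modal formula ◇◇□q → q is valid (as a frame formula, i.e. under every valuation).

The schema corresponds to a generalized confluence (Geach) condition: ∀x ∀y (xR²y → ∃w (yRw ∧ x = w)).
F1: condition met.
F2: fails — tR²t but no w with tRw and t=w.
F3: fails — sR²w but no w* with wRw* and s=w*.
F4: fails — uR²u but no t with uRt and u=t.
Valid on: F1.

F1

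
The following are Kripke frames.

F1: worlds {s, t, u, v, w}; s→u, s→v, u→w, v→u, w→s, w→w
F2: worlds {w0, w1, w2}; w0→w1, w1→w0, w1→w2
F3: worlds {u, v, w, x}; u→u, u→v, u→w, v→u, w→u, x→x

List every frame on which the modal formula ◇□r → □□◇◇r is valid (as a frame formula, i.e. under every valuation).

The schema corresponds to a generalized confluence (Geach) condition: ∀x ∀y ∀z ((xRy ∧ xR²z) → ∃w (yRw ∧ zR²w)).
F1: fails — sRv, sR²u but no w* with vRw* and uR²w*.
F2: fails — w0Rw1, w0R²w2 but no w with w1Rw and w2R²w.
F3: holds.
Valid on: F3.

F3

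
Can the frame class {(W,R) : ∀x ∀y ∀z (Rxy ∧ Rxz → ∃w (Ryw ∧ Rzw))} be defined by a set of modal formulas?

Definable; ◇□q → □◇q defines it

This is a Sahlqvist condition; the .2 axiom ◇□q → □◇q defines it.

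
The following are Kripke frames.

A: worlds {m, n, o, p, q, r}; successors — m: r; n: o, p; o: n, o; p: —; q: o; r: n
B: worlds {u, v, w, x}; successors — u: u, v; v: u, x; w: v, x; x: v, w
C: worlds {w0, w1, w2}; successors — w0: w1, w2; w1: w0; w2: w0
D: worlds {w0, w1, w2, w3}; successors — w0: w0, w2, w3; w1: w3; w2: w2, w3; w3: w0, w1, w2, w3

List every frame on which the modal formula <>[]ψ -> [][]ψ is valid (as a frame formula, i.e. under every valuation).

The schema corresponds to a generalized confluence (Geach) condition: forall x forall y forall z ((xRy & x R^2 z) -> exists w (yRw & z = w)).
A: fails — nRp, nR²n but no w with pRw and n=w.
B: fails — uRu, uR²x but no t with uRt and x=t.
C: ✓.
D: fails — w0Rw0, w0R²w1 but no w with w0Rw and w1=w.

C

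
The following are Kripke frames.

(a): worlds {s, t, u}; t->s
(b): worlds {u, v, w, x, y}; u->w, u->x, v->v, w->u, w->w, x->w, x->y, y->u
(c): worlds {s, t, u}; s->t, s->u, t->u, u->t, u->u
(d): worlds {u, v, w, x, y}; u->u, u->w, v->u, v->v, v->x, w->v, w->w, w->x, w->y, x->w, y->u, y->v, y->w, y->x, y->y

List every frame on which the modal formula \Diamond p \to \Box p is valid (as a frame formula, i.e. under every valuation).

The schema corresponds to partial functionality: \forall x \forall y \forall z (Rxy \wedge Rxz \to y = z).
(a): condition met.
(b): fails — u sees both w and x.
(c): fails — s sees both t and u.
(d): fails — u sees both u and w.
Valid on: (a).

(a)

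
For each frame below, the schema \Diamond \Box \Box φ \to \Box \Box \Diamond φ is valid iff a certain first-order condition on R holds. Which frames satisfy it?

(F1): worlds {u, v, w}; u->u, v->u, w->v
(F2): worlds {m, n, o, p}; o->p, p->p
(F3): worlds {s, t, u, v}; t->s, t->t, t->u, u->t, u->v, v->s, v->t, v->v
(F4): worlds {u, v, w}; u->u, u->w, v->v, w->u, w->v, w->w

(F1), (F2)

This is the axiom for a generalized confluence (Geach) condition; its first-order frame correspondent is \forall x \forall y \forall z ((xRy \wedge x R^2 z) \to \exists w (y R^2 w \wedge zRw)).
(F1): satisfies the condition.
(F2): satisfies the condition.
(F3): fails — tRs, tR²s but no w with sR²w and sRw.
(F4): fails — wRv, wR²u but no t with vR²t and uRt.
Valid on: (F1), (F2).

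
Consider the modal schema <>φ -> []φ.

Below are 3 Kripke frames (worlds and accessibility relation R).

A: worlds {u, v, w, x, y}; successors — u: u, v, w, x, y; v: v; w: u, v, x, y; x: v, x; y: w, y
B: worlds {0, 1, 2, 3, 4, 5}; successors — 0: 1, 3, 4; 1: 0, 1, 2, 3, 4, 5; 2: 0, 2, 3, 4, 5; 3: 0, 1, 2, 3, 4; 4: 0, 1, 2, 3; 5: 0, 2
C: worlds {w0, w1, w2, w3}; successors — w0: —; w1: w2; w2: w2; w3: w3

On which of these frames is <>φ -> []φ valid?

C

Frame correspondent (Sahlqvist): forall x forall y forall z (Rxy & Rxz -> y = z) — i.e. partial functionality.
A: fails — u sees both u and v.
B: fails — 0 sees both 1 and 3.
C: satisfies the condition.
Valid on: C.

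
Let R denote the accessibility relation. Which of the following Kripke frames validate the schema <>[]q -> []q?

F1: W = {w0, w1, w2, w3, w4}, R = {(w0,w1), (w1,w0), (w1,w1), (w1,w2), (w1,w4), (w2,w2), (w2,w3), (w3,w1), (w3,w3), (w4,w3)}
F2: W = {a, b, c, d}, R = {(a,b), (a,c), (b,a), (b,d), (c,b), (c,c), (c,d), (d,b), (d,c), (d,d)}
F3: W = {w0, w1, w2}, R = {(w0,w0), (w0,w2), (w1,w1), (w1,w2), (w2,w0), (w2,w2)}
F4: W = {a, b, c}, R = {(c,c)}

The schema corresponds to the Euclidean property: forall x forall y forall z (Rxy & Rxz -> Ryz).
F1: fails — Rw1w2 and Rw1w0 but not Rw2w0.
F2: fails — Rab and Rab but not Rbb.
F3: fails — Rw1w2 and Rw1w1 but not Rw2w1.
F4: condition met.

F4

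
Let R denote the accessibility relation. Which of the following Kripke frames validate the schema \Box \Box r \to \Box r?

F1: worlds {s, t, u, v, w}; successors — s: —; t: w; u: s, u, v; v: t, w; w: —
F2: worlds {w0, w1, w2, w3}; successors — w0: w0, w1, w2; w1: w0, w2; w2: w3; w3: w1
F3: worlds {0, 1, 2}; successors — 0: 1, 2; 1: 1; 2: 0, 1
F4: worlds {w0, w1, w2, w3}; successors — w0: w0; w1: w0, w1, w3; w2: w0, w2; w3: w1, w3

This is the axiom for density; its first-order frame correspondent is \forall x \forall y (Rxy \to \exists z (Rxz \wedge Rzy)).
F1: fails — Rvt but no z with Rvz and Rzt.
F2: fails — Rw3w1 but no z with Rw3z and Rzw1.
F3: fails — R02 but no z with R0z and Rz2.
F4: satisfies the condition.

F4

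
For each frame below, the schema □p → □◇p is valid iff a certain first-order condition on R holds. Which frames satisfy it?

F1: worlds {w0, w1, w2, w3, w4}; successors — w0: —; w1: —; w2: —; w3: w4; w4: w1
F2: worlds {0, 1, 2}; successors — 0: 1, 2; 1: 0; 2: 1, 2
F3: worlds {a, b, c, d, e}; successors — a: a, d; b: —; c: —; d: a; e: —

F3

Frame correspondent (Sahlqvist): ∀x ∀z (xRz → ∃w (xRw ∧ zRw)) — i.e. a generalized confluence (Geach) condition.
F1: fails — w3Rw4 but no w with w3Rw and w4Rw.
F2: fails — 0R1 but no w with 0Rw and 1Rw.
F3: condition met.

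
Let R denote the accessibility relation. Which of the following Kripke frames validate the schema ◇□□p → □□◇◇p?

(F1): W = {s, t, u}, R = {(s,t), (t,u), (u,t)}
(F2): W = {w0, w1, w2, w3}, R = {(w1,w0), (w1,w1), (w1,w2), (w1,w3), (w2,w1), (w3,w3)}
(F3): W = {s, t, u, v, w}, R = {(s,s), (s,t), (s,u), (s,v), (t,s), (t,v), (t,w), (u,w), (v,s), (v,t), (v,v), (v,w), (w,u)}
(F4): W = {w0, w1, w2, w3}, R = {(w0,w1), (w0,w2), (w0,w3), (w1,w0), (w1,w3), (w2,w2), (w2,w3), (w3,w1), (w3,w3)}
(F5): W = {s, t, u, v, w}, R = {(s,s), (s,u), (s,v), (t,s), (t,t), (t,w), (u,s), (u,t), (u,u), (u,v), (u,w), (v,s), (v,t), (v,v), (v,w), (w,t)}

(F4), (F5)

Frame correspondent (Sahlqvist): ∀x ∀y ∀z ((xRy ∧ xR²z) → ∃w (yR²w ∧ zR²w)) — i.e. a generalized confluence (Geach) condition.
(F1): fails — sRt, sR²u but no w with tR²w and uR²w.
(F2): fails — w1Rw0, w1R²w0 but no w with w0R²w and w0R²w.
(F3): fails — sRu, sR²w but no w* with uR²w* and wR²w*.
(F4): condition met.
(F5): condition met.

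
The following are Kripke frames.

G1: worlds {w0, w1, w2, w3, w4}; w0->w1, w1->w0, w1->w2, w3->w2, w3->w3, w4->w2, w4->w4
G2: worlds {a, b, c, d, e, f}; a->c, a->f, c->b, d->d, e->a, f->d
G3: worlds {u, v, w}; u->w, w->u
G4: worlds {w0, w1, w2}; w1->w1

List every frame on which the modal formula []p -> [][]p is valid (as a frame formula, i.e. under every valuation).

The schema corresponds to transitivity: forall x forall y forall z (Rxy & Ryz -> Rxz).
G1: fails — Rw1w0 and Rw0w1 but not Rw1w1.
G2: fails — Rea and Rac but not Rec.
G3: fails — Rwu and Ruw but not Rww.
G4: ✓.
Valid on: G4.

G4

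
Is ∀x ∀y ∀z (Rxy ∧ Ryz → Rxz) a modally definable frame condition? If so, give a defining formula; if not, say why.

Yes, by □r → □□r

The condition is transitivity. A defining modal formula is □r → □□r.
Suppose □r→□□r is valid. Take Rxy, Ryz and set V(r)={w : Rxw}. Then □r at x, so □□r at x, so □r at y, so r at z, i.e. Rxz.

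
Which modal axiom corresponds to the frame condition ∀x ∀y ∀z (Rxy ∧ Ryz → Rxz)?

□ψ → □□ψ

The condition is transitivity. The 4 schema □ψ → □□ψ defines it.
Suppose □ψ→□□ψ is valid. Take Rxy, Ryz and set V(ψ)={w : Rxw}. Then □ψ at x, so □□ψ at x, so □ψ at y, so ψ at z, i.e. Rxz.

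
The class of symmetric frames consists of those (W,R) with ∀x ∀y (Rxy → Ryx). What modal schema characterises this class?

r → □◇r

A defining formula is r → □◇r (the B axiom).
Suppose r→□◇r is valid. Take Rxy and set V(r)={x}. Then r at x, so □◇r at x, so ◇r at y, so some z with Ryz has r; z=x, i.e. Ryx.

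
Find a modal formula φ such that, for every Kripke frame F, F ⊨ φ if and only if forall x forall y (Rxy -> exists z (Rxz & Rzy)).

A defining formula is □□s → □s (the C4 axiom).
Suppose □□s→□s is valid. Take Rxy and set V(s)={w : xR²w}. Then □□s at x, so □s at x, so s at y, i.e. ∃z(Rxz∧Rzy).

□□s → □s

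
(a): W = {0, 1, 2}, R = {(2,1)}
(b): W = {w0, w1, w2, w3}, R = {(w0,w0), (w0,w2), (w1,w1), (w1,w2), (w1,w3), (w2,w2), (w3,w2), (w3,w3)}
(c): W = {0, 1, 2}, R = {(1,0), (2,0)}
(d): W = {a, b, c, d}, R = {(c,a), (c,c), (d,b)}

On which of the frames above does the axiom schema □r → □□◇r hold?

(a), (b), (c)

This is the axiom for a generalized confluence (Geach) condition; its first-order frame correspondent is ∀x ∀z (xR²z → ∃w (xRw ∧ zRw)).
(a): satisfies the condition.
(b): satisfies the condition.
(c): satisfies the condition.
(d): fails — cR²a but no w with cRw and aRw.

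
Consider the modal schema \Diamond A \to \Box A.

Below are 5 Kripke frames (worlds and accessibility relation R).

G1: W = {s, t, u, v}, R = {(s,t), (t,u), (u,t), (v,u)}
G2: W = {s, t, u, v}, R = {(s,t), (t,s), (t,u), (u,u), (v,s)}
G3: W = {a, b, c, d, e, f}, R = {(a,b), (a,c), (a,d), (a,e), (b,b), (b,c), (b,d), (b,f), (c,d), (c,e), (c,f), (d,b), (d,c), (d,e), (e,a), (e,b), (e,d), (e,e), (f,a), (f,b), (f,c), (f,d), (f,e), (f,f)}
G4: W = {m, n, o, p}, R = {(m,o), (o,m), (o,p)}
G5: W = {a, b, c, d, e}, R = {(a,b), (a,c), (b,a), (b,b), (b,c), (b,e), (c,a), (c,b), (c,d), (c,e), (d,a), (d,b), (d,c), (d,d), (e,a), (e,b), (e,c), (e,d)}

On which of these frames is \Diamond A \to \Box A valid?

G1

The schema corresponds to partial functionality: \forall x \forall y \forall z (Rxy \wedge Rxz \to y = z).
G1: condition met.
G2: fails — t sees both s and u.
G3: fails — a sees both b and c.
G4: fails — o sees both m and p.
G5: fails — a sees both b and c.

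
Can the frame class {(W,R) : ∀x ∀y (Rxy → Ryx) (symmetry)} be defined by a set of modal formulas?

Yes, by p → □◇p

Yes: it is symmetry, defined by the B schema p → □◇p.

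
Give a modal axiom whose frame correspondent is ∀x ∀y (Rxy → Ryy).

□(□ψ → ψ)

The condition is shift-reflexivity. The T□ schema □(□ψ → ψ) defines it.
Suppose □(□ψ→ψ) is valid. Take Rxy and set V(ψ)={w : Ryw}. Then at y, □ψ holds; since □(□ψ→ψ) at x, □ψ→ψ at y, so ψ at y, i.e. Ryy.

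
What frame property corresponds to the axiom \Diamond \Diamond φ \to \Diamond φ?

transitivity

Replacing φ by ¬φ and contraposing gives the equivalent schema □φ → □□φ.
Suppose □φ→□□φ is valid. Take Rxy, Ryz and set V(φ)={w : Rxw}. Then □φ at x, so □□φ at x, so □φ at y, so φ at z, i.e. Rxz.
Conversely, any frame satisfying \forall x \forall y \forall z (Rxy \wedge Ryz \to Rxz) validates the schema.
So the correspondent is transitivity.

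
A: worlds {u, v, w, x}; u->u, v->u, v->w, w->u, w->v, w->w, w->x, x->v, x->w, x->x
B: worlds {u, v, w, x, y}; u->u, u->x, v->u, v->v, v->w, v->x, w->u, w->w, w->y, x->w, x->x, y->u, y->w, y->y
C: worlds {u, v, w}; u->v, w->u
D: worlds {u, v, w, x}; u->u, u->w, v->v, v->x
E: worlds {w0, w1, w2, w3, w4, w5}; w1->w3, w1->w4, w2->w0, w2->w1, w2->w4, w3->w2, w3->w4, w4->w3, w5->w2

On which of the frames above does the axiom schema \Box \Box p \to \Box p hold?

The schema corresponds to density: \forall x \forall y (Rxy \to \exists z (Rxz \wedge Rzy)).
A: satisfies the condition.
B: satisfies the condition.
C: fails — Ruv but no z with Ruz and Rzv.
D: satisfies the condition.
E: fails — Rw5w2 but no z with Rw5z and Rzw2.

A, B, D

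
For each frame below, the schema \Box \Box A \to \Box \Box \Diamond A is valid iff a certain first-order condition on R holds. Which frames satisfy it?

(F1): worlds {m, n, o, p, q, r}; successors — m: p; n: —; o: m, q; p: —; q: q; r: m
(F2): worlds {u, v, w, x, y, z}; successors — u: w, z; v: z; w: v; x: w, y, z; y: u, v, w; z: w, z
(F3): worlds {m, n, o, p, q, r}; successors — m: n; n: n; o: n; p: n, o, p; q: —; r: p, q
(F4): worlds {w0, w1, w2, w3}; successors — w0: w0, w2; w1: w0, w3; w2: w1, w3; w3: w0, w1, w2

The schema corresponds to a generalized confluence (Geach) condition: \forall x \forall z (x R^2 z \to \exists w (x R^2 w \wedge zRw)).
(F1): fails — oR²p but no w with oR²w and pRw.
(F2): fails — vR²w but no t with vR²t and wRt.
(F3): condition met.
(F4): condition met.

(F3), (F4)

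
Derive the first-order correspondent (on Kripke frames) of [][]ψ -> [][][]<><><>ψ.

This is a Sahlqvist (Geach-type) schema ◇^0□^2ψ → □^3◇^3ψ.
Minimal-valuation argument: fix x; take any y with xR^0y and any z with xR^3z. Set V(ψ) to the set of worlds R-reachable from y in exactly 2 steps. Then □^2ψ holds at y, so the antecedent holds at x; validity forces ◇^3ψ at z, giving a w with zR^3w and yR^2w.
First-order correspondent: forall x forall z (x R^3 z -> exists w (x R^2 w & z R^3 w)).

forall x forall z (x R^3 z -> exists w (x R^2 w & z R^3 w))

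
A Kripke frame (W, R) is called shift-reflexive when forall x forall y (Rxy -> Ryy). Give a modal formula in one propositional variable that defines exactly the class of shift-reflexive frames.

□(□r → r)

This is shift-reflexivity; the standard corresponding axiom is T□: □(□r → r).
Suppose □(□r→r) is valid. Take Rxy and set V(r)={w : Ryw}. Then at y, □r holds; since □(□r→r) at x, □r→r at y, so r at y, i.e. Ryy.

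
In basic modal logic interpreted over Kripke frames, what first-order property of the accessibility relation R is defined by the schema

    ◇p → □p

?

This is the CD axiom.
It corresponds to partial functionality: ∀x ∀y ∀z (Rxy ∧ Rxz → y = z).

Partial functionality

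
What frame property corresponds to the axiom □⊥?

□⊥ is valid iff no world has any successor (otherwise □⊥ fails at any world with one).

Emptiness of R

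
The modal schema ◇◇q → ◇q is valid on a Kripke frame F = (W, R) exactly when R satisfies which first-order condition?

transitivity

Equivalently (dual form): □q → □□q.
Suppose □q→□□q is valid. Take Rxy, Ryz and set V(q)={w : Rxw}. Then □q at x, so □□q at x, so □q at y, so q at z, i.e. Rxz.
Conversely, any frame satisfying ∀x ∀y ∀z (Rxy ∧ Ryz → Rxz) validates the schema.
So the correspondent is transitivity.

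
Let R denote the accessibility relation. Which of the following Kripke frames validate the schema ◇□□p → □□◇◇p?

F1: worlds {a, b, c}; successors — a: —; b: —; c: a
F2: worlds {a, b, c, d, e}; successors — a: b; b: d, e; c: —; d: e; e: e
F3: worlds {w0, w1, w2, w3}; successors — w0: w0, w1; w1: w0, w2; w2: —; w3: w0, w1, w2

Frame correspondent (Sahlqvist): ∀x ∀y ∀z ((xRy ∧ xR²z) → ∃w (yR²w ∧ zR²w)) — i.e. a generalized confluence (Geach) condition.
F1: ✓.
F2: ✓.
F3: fails — w0Rw0, w0R²w2 but no w with w0R²w and w2R²w.
Valid on: F1, F2.

F1, F2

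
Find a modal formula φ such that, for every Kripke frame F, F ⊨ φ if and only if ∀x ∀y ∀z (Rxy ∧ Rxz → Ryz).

◇q → □◇q

The condition is the Euclidean property. The 5 schema ◇q → □◇q defines it.
Suppose ◇q→□◇q is valid. Take Rxy, Rxz and set V(q)={y}. Then ◇q at x, so □◇q at x, so ◇q at z, so some w with Rzw has q; w=y, i.e. Rzy. By symmetry of the argument, Ryz.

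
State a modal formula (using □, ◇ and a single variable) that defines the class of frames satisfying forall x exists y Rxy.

□ψ → ◇ψ

A defining formula is □ψ → ◇ψ (the D axiom).
Suppose □ψ→◇ψ is valid. At any x set V(ψ)=W. Then □ψ at x, so ◇ψ at x, so x has a successor.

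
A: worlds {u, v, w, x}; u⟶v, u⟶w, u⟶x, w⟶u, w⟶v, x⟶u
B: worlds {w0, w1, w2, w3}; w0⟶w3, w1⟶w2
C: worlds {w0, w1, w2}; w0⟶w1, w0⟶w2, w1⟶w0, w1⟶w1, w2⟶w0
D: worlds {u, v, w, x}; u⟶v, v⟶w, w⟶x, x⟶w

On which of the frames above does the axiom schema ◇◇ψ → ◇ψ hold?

The schema corresponds to transitivity: ∀x ∀y ∀z (Rxy ∧ Ryz → Rxz).
A: fails — Rwu and Ruw but not Rww.
B: satisfies the condition.
C: fails — Rw1w0 and Rw0w2 but not Rw1w2.
D: fails — Ruv and Rvw but not Ruw.
Valid on: B.

B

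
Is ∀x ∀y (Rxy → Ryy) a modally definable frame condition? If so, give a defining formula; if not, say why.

Yes, by □(□p → p)

Yes: it is shift-reflexivity, defined by the T□ schema □(□p → p).
Suppose □(□p→p) is valid. Take Rxy and set V(p)={w : Ryw}. Then at y, □p holds; since □(□p→p) at x, □p→p at y, so p at y, i.e. Ryy.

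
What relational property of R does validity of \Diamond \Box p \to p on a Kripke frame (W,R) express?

symmetry

Replacing p by ¬p and contraposing gives the equivalent schema p → □◇p.
Suppose p→□◇p is valid. Take Rxy and set V(p)={x}. Then p at x, so □◇p at x, so ◇p at y, so some z with Ryz has p; z=x, i.e. Ryx.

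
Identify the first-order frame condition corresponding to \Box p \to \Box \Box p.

transitivity: \forall x \forall y \forall z (Rxy \wedge Ryz \to Rxz)

Suppose □p→□□p is valid. Take Rxy, Ryz and set V(p)={w : Rxw}. Then □p at x, so □□p at x, so □p at y, so p at z, i.e. Rxz.
Conversely, on a frame with transitivity the schema holds at every world under every valuation.
So the correspondent is transitivity.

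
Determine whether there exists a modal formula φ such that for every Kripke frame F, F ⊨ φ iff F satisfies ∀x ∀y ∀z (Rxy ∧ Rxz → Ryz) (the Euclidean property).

Yes: it is the Euclidean property, defined by the 5 schema ◇q → □◇q.
Suppose ◇q→□◇q is valid. Take Rxy, Rxz and set V(q)={y}. Then ◇q at x, so □◇q at x, so ◇q at z, so some w with Rzw has q; w=y, i.e. Rzy. By symmetry of the argument, Ryz.

Yes — defined by ◇q → □◇q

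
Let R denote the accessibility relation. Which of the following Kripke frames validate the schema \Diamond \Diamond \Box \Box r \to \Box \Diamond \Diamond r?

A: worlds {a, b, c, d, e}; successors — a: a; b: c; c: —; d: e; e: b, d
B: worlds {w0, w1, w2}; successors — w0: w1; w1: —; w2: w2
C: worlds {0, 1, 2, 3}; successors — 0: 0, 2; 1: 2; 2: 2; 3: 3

This is the axiom for a generalized confluence (Geach) condition; its first-order frame correspondent is \forall x \forall y \forall z ((x R^2 y \wedge xRz) \to \exists w (y R^2 w \wedge z R^2 w)).
A: fails — dR²b, dRe but no w with bR²w and eR²w.
B: holds.
C: holds.

B, C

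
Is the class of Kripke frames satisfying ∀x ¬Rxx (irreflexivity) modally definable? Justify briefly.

No

If a class were modally definable it would be closed under surjective bounded morphisms (Goldblatt–Thomason).
The 5-cycle (worlds w0,w1,w2,w3,w4 with w0→w1→w2→w3→w4→w0) is irreflexive, and the map sending every world to a single reflexive point • is a surjective bounded morphism (forth: every edge maps to (•,•); back: every world has a successor). So any modal formula valid on the 5-cycle is also valid on the reflexive point, which is not irreflexive.
So the class is not modally definable.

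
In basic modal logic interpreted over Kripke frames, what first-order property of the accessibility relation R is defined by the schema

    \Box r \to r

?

Suppose □r→r is valid. At any x set V(r)={w : Rxw}. Then □r holds at x, so r holds at x, i.e. Rxx.
Conversely, on a frame with reflexivity the schema holds at every world under every valuation.
Frame condition: \forall x Rxx.

reflexivity: \forall x Rxx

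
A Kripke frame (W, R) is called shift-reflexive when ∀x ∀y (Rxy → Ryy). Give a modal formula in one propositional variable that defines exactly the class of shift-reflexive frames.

A defining formula is □(□s → s) (the T□ axiom).
Suppose □(□s→s) is valid. Take Rxy and set V(s)={w : Ryw}. Then at y, □s holds; since □(□s→s) at x, □s→s at y, so s at y, i.e. Ryy.

□(□s → s)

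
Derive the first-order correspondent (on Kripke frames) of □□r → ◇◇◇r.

This is a Sahlqvist (Geach-type) schema ◇^0□^2r → □^0◇^3r.
Minimal-valuation argument: fix x; take any y with xR^0y and any z with xR^0z. Set V(r) to the set of worlds R-reachable from y in exactly 2 steps. Then □^2r holds at y, so the antecedent holds at x; validity forces ◇^3r at z, giving a w with zR^3w and yR^2w.
First-order correspondent: ∀x ∃w (xR²w ∧ xR³w).

∀x ∃w (xR²w ∧ xR³w)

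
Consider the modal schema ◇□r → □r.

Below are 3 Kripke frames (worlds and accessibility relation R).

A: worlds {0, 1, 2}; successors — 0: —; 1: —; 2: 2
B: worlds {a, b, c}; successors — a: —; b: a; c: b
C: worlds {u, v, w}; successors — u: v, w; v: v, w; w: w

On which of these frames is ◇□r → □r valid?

The schema corresponds to the Euclidean property: ∀x ∀y ∀z (Rxy ∧ Rxz → Ryz).
A: ✓.
B: fails — Rba and Rba but not Raa.
C: fails — Ruw and Ruv but not Rwv.
Valid on: A.

A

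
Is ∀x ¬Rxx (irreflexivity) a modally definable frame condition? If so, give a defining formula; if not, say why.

If a class were modally definable it would be closed under surjective bounded morphisms (Goldblatt–Thomason).
The 5-cycle (worlds s,t,u,v,w with s→t→u→v→w→s) is irreflexive, and the map sending every world to a single reflexive point • is a surjective bounded morphism (forth: every edge maps to (•,•); back: every world has a successor). So any modal formula valid on the 5-cycle is also valid on the reflexive point, which is not irreflexive.
Hence irreflexivity is not modally definable.

Not definable by any modal formula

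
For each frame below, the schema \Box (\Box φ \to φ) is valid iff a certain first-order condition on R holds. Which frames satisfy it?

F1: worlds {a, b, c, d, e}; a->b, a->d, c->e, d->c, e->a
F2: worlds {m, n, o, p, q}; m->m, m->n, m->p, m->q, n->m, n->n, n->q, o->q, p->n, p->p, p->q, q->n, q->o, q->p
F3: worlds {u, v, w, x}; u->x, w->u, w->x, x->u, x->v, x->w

The schema corresponds to shift-reflexivity: \forall x \forall y (Rxy \to Ryy).
F1: fails — Rdc but not Rcc.
F2: fails — Rnq but not Rqq.
F3: fails — Rxw but not Rww.

none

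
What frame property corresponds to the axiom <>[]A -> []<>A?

This is the .2 axiom.
Its frame correspondent is convergence — forall x forall y forall z (Rxy & Rxz -> exists w (Ryw & Rzw)).

convergence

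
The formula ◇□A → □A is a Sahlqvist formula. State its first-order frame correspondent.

The Euclidean property

This is a form of the 5 axiom.
Its frame correspondent is the Euclidean property — ∀x ∀y ∀z (Rxy ∧ Rxz → Ryz).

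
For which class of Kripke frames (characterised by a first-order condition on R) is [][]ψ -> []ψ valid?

Suppose □□ψ→□ψ is valid. Take Rxy and set V(ψ)={w : xR²w}. Then □□ψ at x, so □ψ at x, so ψ at y, i.e. ∃z(Rxz∧Rzy).

density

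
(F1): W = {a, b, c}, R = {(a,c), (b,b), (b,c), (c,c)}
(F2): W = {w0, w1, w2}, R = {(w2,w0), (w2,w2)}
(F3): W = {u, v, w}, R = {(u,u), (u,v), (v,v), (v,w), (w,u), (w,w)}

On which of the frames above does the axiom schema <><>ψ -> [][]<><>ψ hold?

(F3)

The schema corresponds to a generalized confluence (Geach) condition: forall x forall y forall z ((x R^2 y & x R^2 z) -> exists w (y = w & z R^2 w)).
(F1): fails — bR²b, bR²c but no w with b=w and cR²w.
(F2): fails — w2R²w0, w2R²w0 but no w with w0=w and w0R²w.
(F3): ✓.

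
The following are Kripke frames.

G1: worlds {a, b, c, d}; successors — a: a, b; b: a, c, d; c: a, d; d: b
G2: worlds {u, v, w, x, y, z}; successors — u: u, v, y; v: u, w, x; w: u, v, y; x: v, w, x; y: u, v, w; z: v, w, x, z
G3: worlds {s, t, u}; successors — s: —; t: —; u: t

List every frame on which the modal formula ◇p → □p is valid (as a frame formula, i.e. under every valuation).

G3

Frame correspondent (Sahlqvist): ∀x ∀y ∀z (Rxy ∧ Rxz → y = z) — i.e. partial functionality.
G1: fails — a sees both a and b.
G2: fails — u sees both u and v.
G3: satisfies the condition.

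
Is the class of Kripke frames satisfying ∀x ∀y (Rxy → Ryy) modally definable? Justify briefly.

The condition is shift-reflexivity. A defining modal formula is □(□r → r).
Suppose □(□r→r) is valid. Take Rxy and set V(r)={w : Ryw}. Then at y, □r holds; since □(□r→r) at x, □r→r at y, so r at y, i.e. Ryy.

Definable; □(□r → r) defines it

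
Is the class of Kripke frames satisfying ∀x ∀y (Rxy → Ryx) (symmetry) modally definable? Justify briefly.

Yes — defined by q → □◇q

This is a Sahlqvist condition; the B axiom q → □◇q defines it.
Suppose q→□◇q is valid. Take Rxy and set V(q)={x}. Then q at x, so □◇q at x, so ◇q at y, so some z with Ryz has q; z=x, i.e. Ryx.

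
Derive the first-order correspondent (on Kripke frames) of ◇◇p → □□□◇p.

This is a Sahlqvist (Geach-type) schema ◇^2□^0p → □^3◇^1p.
First-order correspondent: ∀x ∀y ∀z ((xR²y ∧ xR³z) → ∃w (y = w ∧ zRw)).

∀x ∀y ∀z ((xR²y ∧ xR³z) → ∃w (y = w ∧ zRw))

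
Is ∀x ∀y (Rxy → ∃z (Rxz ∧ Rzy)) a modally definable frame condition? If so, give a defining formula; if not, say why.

The condition is density. A defining modal formula is □□q → □q.

Yes, by □□q → □q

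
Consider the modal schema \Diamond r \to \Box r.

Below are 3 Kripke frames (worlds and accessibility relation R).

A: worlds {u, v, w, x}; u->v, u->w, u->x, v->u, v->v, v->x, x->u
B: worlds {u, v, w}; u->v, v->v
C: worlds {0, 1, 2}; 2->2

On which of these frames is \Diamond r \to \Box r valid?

Frame correspondent (Sahlqvist): \forall x \forall y \forall z (Rxy \wedge Rxz \to y = z) — i.e. partial functionality.
A: fails — u sees both v and w.
B: satisfies the condition.
C: satisfies the condition.
Valid on: B, C.

B, C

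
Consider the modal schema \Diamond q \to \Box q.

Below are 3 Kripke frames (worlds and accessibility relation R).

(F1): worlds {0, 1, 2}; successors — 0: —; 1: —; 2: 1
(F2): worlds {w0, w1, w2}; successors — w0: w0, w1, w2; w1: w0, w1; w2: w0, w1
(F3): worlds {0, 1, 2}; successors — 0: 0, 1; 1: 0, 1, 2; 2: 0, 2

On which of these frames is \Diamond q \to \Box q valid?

(F1)

The schema corresponds to partial functionality: \forall x \forall y \forall z (Rxy \wedge Rxz \to y = z).
(F1): ✓.
(F2): fails — w0 sees both w0 and w1.
(F3): fails — 0 sees both 0 and 1.
Valid on: (F1).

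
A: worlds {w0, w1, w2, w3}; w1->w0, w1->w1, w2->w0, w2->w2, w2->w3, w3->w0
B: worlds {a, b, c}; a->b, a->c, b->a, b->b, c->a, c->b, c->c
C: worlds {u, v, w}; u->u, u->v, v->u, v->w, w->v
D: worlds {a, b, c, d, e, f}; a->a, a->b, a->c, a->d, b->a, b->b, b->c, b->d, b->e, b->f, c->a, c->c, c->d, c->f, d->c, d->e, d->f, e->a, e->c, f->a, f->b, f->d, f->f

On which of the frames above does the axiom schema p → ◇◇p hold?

Frame correspondent (Sahlqvist): ∀x ∃w (x = w ∧ xR²w) — i.e. a generalized confluence (Geach) condition.
A: fails — at w0 but no w with w0=w and w0R²w.
B: holds.
C: holds.
D: fails — at e but no w with e=w and eR²w.

B, C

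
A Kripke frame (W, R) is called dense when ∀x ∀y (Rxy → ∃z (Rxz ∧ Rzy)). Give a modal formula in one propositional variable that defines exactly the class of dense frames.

A defining formula is □□ψ → □ψ (the C4 axiom).
Suppose □□ψ→□ψ is valid. Take Rxy and set V(ψ)={w : xR²w}. Then □□ψ at x, so □ψ at x, so ψ at y, i.e. ∃z(Rxz∧Rzy).

□□ψ → □ψ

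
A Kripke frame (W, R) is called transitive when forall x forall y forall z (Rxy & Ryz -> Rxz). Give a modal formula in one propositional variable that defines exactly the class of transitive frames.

□r → □□r

This is transitivity; the standard corresponding axiom is 4: □r → □□r.
Suppose □r→□□r is valid. Take Rxy, Ryz and set V(r)={w : Rxw}. Then □r at x, so □□r at x, so □r at y, so r at z, i.e. Rxz.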